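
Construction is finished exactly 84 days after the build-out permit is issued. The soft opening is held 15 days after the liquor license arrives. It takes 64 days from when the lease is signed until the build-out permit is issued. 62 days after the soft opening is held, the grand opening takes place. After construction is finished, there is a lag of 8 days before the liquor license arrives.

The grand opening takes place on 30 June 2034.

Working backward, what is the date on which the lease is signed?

9 November 2033

The grand opening takes place: Jun 30, 2034.
The soft opening is held: Jun 30, 2034 − 62 days = Apr 29, 2034.
The liquor license arrives: Apr 29, 2034 − 15 days = Apr 14, 2034.
Construction is finished: Apr 14, 2034 − 8 days = Apr 6, 2034.
The build-out permit is issued: Apr 6, 2034 − 84 days = Jan 12, 2034.
The lease is signed: Jan 12, 2034 − 64 days = Nov 9, 2033.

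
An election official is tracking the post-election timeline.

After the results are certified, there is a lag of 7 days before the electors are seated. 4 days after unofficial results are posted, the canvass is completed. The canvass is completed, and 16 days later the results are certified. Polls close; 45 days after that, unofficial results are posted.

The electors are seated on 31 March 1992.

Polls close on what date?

The electors are seated: Mar 31, 1992.
The results are certified: Mar 31, 1992 − 7 days = Mar 24, 1992.
The canvass is completed: Mar 24, 1992 − 16 days = Mar 8, 1992.
Unofficial results are posted: Mar 8, 1992 − 4 days = Mar 4, 1992.
Polls close: Mar 4, 1992 − 45 days = Jan 19, 1992.

19 January 1992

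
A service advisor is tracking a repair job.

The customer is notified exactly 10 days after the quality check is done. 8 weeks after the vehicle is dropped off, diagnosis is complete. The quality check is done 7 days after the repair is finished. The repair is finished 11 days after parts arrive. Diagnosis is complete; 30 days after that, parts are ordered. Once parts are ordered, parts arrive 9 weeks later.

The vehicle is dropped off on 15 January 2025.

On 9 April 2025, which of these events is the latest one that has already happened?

Diagnosis is complete

The vehicle is dropped off: Jan 15, 2025.
Diagnosis is complete: Jan 15, 2025 + 8 weeks = Mar 12, 2025.
Parts are ordered: Mar 12, 2025 + 30 days = Apr 11, 2025.
Parts arrive: Apr 11, 2025 + 9 weeks = Jun 13, 2025.
The repair is finished: Jun 13, 2025 + 11 days = Jun 24, 2025.
The quality check is done: Jun 24, 2025 + 7 days = Jul 1, 2025.
The customer is notified: Jul 1, 2025 + 10 days = Jul 11, 2025.
Apr 9, 2025 falls between when diagnosis is complete (Mar 12, 2025) and when parts are ordered (Apr 11, 2025).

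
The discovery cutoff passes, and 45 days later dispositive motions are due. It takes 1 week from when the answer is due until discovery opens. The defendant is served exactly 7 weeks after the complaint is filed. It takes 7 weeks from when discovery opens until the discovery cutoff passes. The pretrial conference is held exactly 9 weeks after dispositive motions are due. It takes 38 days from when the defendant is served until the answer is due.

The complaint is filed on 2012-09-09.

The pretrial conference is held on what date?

2013-05-18

The complaint is filed: Sep 9, 2012.
The defendant is served: Sep 9, 2012 + 7 weeks = Oct 28, 2012.
The answer is due: Oct 28, 2012 + 38 days = Dec 5, 2012.
Discovery opens: Dec 5, 2012 + 1 week = Dec 12, 2012.
The discovery cutoff passes: Dec 12, 2012 + 7 weeks = Jan 30, 2013.
Dispositive motions are due: Jan 30, 2013 + 45 days = Mar 16, 2013.
The pretrial conference is held: Mar 16, 2013 + 9 weeks = May 18, 2013.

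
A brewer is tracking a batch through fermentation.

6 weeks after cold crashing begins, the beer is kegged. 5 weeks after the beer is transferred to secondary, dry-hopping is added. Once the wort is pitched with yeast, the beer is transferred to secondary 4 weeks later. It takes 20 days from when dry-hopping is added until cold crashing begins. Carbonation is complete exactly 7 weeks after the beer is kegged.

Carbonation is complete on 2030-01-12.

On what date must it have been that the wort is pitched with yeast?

2029-07-22

Carbonation is complete: Jan 12, 2030.
The beer is kegged: Jan 12, 2030 − 7 weeks = Nov 24, 2029.
Cold crashing begins: Nov 24, 2029 − 6 weeks = Oct 13, 2029.
Dry-hopping is added: Oct 13, 2029 − 20 days = Sep 23, 2029.
The beer is transferred to secondary: Sep 23, 2029 − 5 weeks = Aug 19, 2029.
The wort is pitched with yeast: Aug 19, 2029 − 4 weeks = Jul 22, 2029.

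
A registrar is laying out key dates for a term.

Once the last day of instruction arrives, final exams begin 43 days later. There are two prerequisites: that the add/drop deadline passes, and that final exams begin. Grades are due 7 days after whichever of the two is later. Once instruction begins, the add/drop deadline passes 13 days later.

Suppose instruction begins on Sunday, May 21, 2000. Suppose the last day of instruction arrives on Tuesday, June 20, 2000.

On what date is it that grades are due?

Instruction begins: May 21, 2000.
The add/drop deadline passes: May 21, 2000 + 13 days = Jun 3, 2000.
The last day of instruction arrives: Jun 20, 2000.
Final exams begin: Jun 20, 2000 + 43 days = Aug 2, 2000.
Both prerequisites met — the add/drop deadline passes (Jun 3, 2000), final exams begin (Aug 2, 2000); the later is Aug 2, 2000.
Grades are due: Aug 2, 2000 + 7 days = Aug 9, 2000.

Wednesday, August 9, 2000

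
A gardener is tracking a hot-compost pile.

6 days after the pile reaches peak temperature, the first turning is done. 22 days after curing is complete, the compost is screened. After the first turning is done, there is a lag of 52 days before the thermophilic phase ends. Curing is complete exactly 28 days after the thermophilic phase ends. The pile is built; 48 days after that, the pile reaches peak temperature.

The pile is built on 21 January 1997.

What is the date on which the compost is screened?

26 June 1997

The pile is built: Jan 21, 1997.
The pile reaches peak temperature: Jan 21, 1997 + 48 days = Mar 10, 1997.
The first turning is done: Mar 10, 1997 + 6 days = Mar 16, 1997.
The thermophilic phase ends: Mar 16, 1997 + 52 days = May 7, 1997.
Curing is complete: May 7, 1997 + 28 days = Jun 4, 1997.
The compost is screened: Jun 4, 1997 + 22 days = Jun 26, 1997.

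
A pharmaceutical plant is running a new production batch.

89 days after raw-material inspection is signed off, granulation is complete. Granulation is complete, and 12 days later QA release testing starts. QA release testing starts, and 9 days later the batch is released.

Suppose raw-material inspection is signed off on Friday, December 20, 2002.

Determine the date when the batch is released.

Wednesday, April 9, 2003

Raw-material inspection is signed off: Dec 20, 2002.
Granulation is complete: Dec 20, 2002 + 89 days = Mar 19, 2003.
QA release testing starts: Mar 19, 2003 + 12 days = Mar 31, 2003.
The batch is released: Mar 31, 2003 + 9 days = Apr 9, 2003.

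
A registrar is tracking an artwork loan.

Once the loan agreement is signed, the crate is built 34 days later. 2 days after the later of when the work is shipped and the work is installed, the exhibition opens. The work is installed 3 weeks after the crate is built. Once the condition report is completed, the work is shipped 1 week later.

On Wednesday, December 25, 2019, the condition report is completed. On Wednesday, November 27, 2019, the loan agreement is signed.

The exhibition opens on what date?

Thursday, January 23, 2020

The condition report is completed: Dec 25, 2019.
The work is shipped: Dec 25, 2019 + 1 week = Jan 1, 2020.
The loan agreement is signed: Nov 27, 2019.
The crate is built: Nov 27, 2019 + 34 days = Dec 31, 2019.
The work is installed: Dec 31, 2019 + 3 weeks = Jan 21, 2020.
Both prerequisites met — the work is shipped (Jan 1, 2020), the work is installed (Jan 21, 2020); the later is Jan 21, 2020.
The exhibition opens: Jan 21, 2020 + 2 days = Jan 23, 2020.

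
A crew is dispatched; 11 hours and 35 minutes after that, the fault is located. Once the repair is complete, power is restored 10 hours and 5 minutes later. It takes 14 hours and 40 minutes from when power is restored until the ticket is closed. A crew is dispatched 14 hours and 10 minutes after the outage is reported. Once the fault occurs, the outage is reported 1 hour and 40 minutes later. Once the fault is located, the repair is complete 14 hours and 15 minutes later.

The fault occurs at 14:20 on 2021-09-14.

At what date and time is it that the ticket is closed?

The fault occurs: 14:20 Sep 14, 2021.
The outage is reported: 14:20 Sep 14, 2021 + 1h40m = 16:00 Sep 14, 2021.
A crew is dispatched: 16:00 Sep 14, 2021 + 14h10m = 06:10 Sep 15, 2021.
The fault is located: 06:10 Sep 15, 2021 + 11h35m = 17:45 Sep 15, 2021.
The repair is complete: 17:45 Sep 15, 2021 + 14h15m = 08:00 Sep 16, 2021.
Power is restored: 08:00 Sep 16, 2021 + 10h05m = 18:05 Sep 16, 2021.
The ticket is closed: 18:05 Sep 16, 2021 + 14h40m = 08:45 Sep 17, 2021.

08:45 on 2021-09-17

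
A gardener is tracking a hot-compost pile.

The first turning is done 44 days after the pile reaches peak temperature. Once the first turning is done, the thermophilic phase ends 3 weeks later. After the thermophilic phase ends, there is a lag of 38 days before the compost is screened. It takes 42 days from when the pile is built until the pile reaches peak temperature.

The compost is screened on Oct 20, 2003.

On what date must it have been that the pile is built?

May 28, 2003

The compost is screened: Oct 20, 2003.
The thermophilic phase ends: Oct 20, 2003 − 38 days = Sep 12, 2003.
The first turning is done: Sep 12, 2003 − 3 weeks = Aug 22, 2003.
The pile reaches peak temperature: Aug 22, 2003 − 44 days = Jul 9, 2003.
The pile is built: Jul 9, 2003 − 42 days = May 28, 2003.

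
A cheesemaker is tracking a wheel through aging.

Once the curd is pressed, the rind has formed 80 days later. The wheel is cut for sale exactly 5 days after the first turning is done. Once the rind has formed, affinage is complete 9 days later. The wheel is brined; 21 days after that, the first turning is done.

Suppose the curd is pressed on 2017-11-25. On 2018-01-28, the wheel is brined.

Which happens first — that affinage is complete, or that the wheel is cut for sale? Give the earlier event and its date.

Affinage is complete — 2018-02-22

The curd is pressed: Nov 25, 2017.
The rind has formed: Nov 25, 2017 + 80 days = Feb 13, 2018.
Affinage is complete: Feb 13, 2018 + 9 days = Feb 22, 2018.
The wheel is brined: Jan 28, 2018.
The first turning is done: Jan 28, 2018 + 21 days = Feb 18, 2018.
The wheel is cut for sale: Feb 18, 2018 + 5 days = Feb 23, 2018.
Comparing: affinage is complete on Feb 22, 2018 vs the wheel is cut for sale on Feb 23, 2018. Earlier: affinage is complete.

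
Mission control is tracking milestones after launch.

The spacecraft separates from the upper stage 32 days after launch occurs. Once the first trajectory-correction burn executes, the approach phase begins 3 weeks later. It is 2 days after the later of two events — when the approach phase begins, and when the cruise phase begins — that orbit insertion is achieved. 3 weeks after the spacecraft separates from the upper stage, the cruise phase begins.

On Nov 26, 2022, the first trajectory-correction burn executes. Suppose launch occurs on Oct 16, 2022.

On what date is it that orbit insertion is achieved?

The first trajectory-correction burn executes: Nov 26, 2022.
The approach phase begins: Nov 26, 2022 + 3 weeks = Dec 17, 2022.
Launch occurs: Oct 16, 2022.
The spacecraft separates from the upper stage: Oct 16, 2022 + 32 days = Nov 17, 2022.
The cruise phase begins: Nov 17, 2022 + 3 weeks = Dec 8, 2022.
Both prerequisites met — the approach phase begins (Dec 17, 2022), the cruise phase begins (Dec 8, 2022); the later is Dec 17, 2022.
Orbit insertion is achieved: Dec 17, 2022 + 2 days = Dec 19, 2022.

Dec 19, 2022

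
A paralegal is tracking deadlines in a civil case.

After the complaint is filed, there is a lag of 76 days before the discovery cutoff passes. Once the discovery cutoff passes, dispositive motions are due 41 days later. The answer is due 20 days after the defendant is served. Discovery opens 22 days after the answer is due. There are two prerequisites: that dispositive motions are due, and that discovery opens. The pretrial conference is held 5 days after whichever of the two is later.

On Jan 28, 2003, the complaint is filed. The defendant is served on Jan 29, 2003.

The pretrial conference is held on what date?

The complaint is filed: Jan 28, 2003.
The discovery cutoff passes: Jan 28, 2003 + 76 days = Apr 14, 2003.
Dispositive motions are due: Apr 14, 2003 + 41 days = May 25, 2003.
The defendant is served: Jan 29, 2003.
The answer is due: Jan 29, 2003 + 20 days = Feb 18, 2003.
Discovery opens: Feb 18, 2003 + 22 days = Mar 12, 2003.
Both prerequisites met — dispositive motions are due (May 25, 2003), discovery opens (Mar 12, 2003); the later is May 25, 2003.
The pretrial conference is held: May 25, 2003 + 5 days = May 30, 2003.

May 30, 2003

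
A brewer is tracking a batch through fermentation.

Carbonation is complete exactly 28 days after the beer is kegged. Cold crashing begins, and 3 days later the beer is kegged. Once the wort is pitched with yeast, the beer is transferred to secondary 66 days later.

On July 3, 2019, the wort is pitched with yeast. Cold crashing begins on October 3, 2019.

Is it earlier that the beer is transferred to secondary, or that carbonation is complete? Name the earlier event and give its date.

The wort is pitched with yeast: Jul 3, 2019.
The beer is transferred to secondary: Jul 3, 2019 + 66 days = Sep 7, 2019.
Cold crashing begins: Oct 3, 2019.
The beer is kegged: Oct 3, 2019 + 3 days = Oct 6, 2019.
Carbonation is complete: Oct 6, 2019 + 28 days = Nov 3, 2019.
Comparing: the beer is transferred to secondary on Sep 7, 2019 vs carbonation is complete on Nov 3, 2019. Earlier: the beer is transferred to secondary.

The beer is transferred to secondary — September 7, 2019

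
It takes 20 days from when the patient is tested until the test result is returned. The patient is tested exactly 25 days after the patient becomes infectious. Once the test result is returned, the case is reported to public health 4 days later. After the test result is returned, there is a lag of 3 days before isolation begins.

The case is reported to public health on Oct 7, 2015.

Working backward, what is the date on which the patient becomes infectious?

Aug 19, 2015

The case is reported to public health: Oct 7, 2015.
The test result is returned: Oct 7, 2015 − 4 days = Oct 3, 2015.
The patient is tested: Oct 3, 2015 − 20 days = Sep 13, 2015.
The patient becomes infectious: Sep 13, 2015 − 25 days = Aug 19, 2015.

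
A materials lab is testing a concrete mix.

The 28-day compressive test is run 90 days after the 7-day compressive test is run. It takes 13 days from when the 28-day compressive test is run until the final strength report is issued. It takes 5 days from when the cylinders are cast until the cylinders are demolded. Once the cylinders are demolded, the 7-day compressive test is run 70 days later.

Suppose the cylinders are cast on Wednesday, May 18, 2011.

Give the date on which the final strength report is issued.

The cylinders are cast: May 18, 2011.
The cylinders are demolded: May 18, 2011 + 5 days = May 23, 2011.
The 7-day compressive test is run: May 23, 2011 + 70 days = Aug 1, 2011.
The 28-day compressive test is run: Aug 1, 2011 + 90 days = Oct 30, 2011.
The final strength report is issued: Oct 30, 2011 + 13 days = Nov 12, 2011.

Saturday, November 12, 2011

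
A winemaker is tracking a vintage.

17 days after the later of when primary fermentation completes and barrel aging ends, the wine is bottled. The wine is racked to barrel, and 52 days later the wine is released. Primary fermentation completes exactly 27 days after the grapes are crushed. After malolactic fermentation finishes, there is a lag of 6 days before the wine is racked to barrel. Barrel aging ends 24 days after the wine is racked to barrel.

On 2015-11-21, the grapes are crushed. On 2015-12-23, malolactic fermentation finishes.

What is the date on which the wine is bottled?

2016-02-08

The grapes are crushed: Nov 21, 2015.
Primary fermentation completes: Nov 21, 2015 + 27 days = Dec 18, 2015.
Malolactic fermentation finishes: Dec 23, 2015.
The wine is racked to barrel: Dec 23, 2015 + 6 days = Dec 29, 2015.
Barrel aging ends: Dec 29, 2015 + 24 days = Jan 22, 2016.
Both prerequisites met — primary fermentation completes (Dec 18, 2015), barrel aging ends (Jan 22, 2016); the later is Jan 22, 2016.
The wine is bottled: Jan 22, 2016 + 17 days = Feb 8, 2016.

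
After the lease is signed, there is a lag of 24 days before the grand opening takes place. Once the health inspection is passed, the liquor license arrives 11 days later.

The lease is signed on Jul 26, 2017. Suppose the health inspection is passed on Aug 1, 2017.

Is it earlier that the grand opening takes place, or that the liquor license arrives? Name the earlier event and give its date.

The lease is signed: Jul 26, 2017.
The grand opening takes place: Jul 26, 2017 + 24 days = Aug 19, 2017.
The health inspection is passed: Aug 1, 2017.
The liquor license arrives: Aug 1, 2017 + 11 days = Aug 12, 2017.
Comparing: the grand opening takes place on Aug 19, 2017 vs the liquor license arrives on Aug 12, 2017. Earlier: the liquor license arrives.

The liquor license arrives — Aug 12, 2017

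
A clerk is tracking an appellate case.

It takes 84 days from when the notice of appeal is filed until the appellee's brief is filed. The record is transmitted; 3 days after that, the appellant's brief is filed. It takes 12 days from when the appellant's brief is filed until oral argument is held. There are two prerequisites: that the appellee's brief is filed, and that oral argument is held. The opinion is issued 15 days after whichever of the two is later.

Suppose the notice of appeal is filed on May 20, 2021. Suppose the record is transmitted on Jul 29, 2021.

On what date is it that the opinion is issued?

Aug 28, 2021

The notice of appeal is filed: May 20, 2021.
The appellee's brief is filed: May 20, 2021 + 84 days = Aug 12, 2021.
The record is transmitted: Jul 29, 2021.
The appellant's brief is filed: Jul 29, 2021 + 3 days = Aug 1, 2021.
Oral argument is held: Aug 1, 2021 + 12 days = Aug 13, 2021.
Both prerequisites met — the appellee's brief is filed (Aug 12, 2021), oral argument is held (Aug 13, 2021); the later is Aug 13, 2021.
The opinion is issued: Aug 13, 2021 + 15 days = Aug 28, 2021.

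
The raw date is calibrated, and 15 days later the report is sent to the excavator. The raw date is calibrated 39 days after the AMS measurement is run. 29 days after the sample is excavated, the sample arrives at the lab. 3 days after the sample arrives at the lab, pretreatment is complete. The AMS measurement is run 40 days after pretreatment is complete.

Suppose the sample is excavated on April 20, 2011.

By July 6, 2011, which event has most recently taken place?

The AMS measurement is run

The sample is excavated: Apr 20, 2011.
The sample arrives at the lab: Apr 20, 2011 + 29 days = May 19, 2011.
Pretreatment is complete: May 19, 2011 + 3 days = May 22, 2011.
The AMS measurement is run: May 22, 2011 + 40 days = Jul 1, 2011.
The raw date is calibrated: Jul 1, 2011 + 39 days = Aug 9, 2011.
The report is sent to the excavator: Aug 9, 2011 + 15 days = Aug 24, 2011.
Jul 6, 2011 falls between when the AMS measurement is run (Jul 1, 2011) and when the raw date is calibrated (Aug 9, 2011).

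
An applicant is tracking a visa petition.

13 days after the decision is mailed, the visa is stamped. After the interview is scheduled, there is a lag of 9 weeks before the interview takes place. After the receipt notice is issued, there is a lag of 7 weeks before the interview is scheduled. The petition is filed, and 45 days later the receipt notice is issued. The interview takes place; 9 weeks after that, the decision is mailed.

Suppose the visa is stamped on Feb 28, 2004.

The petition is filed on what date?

Jul 10, 2003

The visa is stamped: Feb 28, 2004.
The decision is mailed: Feb 28, 2004 − 13 days = Feb 15, 2004.
The interview takes place: Feb 15, 2004 − 9 weeks = Dec 14, 2003.
The interview is scheduled: Dec 14, 2003 − 9 weeks = Oct 12, 2003.
The receipt notice is issued: Oct 12, 2003 − 7 weeks = Aug 24, 2003.
The petition is filed: Aug 24, 2003 − 45 days = Jul 10, 2003.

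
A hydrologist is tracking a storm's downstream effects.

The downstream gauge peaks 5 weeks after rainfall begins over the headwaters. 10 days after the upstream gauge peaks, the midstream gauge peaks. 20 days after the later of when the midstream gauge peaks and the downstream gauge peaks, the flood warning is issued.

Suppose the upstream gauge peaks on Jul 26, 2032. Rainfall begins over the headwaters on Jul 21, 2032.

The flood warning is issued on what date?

The upstream gauge peaks: Jul 26, 2032.
The midstream gauge peaks: Jul 26, 2032 + 10 days = Aug 5, 2032.
Rainfall begins over the headwaters: Jul 21, 2032.
The downstream gauge peaks: Jul 21, 2032 + 5 weeks = Aug 25, 2032.
Both prerequisites met — the midstream gauge peaks (Aug 5, 2032), the downstream gauge peaks (Aug 25, 2032); the later is Aug 25, 2032.
The flood warning is issued: Aug 25, 2032 + 20 days = Sep 14, 2032.

Sep 14, 2032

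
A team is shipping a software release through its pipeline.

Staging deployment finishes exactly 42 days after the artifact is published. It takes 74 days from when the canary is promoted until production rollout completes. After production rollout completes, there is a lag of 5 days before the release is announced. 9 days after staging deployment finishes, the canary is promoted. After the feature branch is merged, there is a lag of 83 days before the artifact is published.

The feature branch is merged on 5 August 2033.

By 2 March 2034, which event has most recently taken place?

The feature branch is merged: Aug 5, 2033.
The artifact is published: Aug 5, 2033 + 83 days = Oct 27, 2033.
Staging deployment finishes: Oct 27, 2033 + 42 days = Dec 8, 2033.
The canary is promoted: Dec 8, 2033 + 9 days = Dec 17, 2033.
Production rollout completes: Dec 17, 2033 + 74 days = Mar 1, 2034.
The release is announced: Mar 1, 2034 + 5 days = Mar 6, 2034.
Mar 2, 2034 falls between when production rollout completes (Mar 1, 2034) and when the release is announced (Mar 6, 2034).

Production rollout completes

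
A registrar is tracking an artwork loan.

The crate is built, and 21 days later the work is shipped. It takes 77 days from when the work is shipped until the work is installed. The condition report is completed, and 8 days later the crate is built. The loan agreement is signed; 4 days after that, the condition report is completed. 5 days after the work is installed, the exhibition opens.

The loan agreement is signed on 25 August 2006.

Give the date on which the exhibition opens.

18 December 2006

The loan agreement is signed: Aug 25, 2006.
The condition report is completed: Aug 25, 2006 + 4 days = Aug 29, 2006.
The crate is built: Aug 29, 2006 + 8 days = Sep 6, 2006.
The work is shipped: Sep 6, 2006 + 21 days = Sep 27, 2006.
The work is installed: Sep 27, 2006 + 77 days = Dec 13, 2006.
The exhibition opens: Dec 13, 2006 + 5 days = Dec 18, 2006.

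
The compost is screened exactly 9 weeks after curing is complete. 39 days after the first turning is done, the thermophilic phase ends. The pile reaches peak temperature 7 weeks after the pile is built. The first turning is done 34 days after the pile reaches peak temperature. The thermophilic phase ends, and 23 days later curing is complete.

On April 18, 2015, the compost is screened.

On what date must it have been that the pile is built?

September 22, 2014

The compost is screened: Apr 18, 2015.
Curing is complete: Apr 18, 2015 − 9 weeks = Feb 14, 2015.
The thermophilic phase ends: Feb 14, 2015 − 23 days = Jan 22, 2015.
The first turning is done: Jan 22, 2015 − 39 days = Dec 14, 2014.
The pile reaches peak temperature: Dec 14, 2014 − 34 days = Nov 10, 2014.
The pile is built: Nov 10, 2014 − 7 weeks = Sep 22, 2014.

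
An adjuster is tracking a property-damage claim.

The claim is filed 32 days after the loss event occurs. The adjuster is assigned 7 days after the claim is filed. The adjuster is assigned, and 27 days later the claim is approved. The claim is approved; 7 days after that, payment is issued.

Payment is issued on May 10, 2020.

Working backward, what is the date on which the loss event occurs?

February 27, 2020

Payment is issued: May 10, 2020.
The claim is approved: May 10, 2020 − 7 days = May 3, 2020.
The adjuster is assigned: May 3, 2020 − 27 days = Apr 6, 2020.
The claim is filed: Apr 6, 2020 − 7 days = Mar 30, 2020.
The loss event occurs: Mar 30, 2020 − 32 days = Feb 27, 2020.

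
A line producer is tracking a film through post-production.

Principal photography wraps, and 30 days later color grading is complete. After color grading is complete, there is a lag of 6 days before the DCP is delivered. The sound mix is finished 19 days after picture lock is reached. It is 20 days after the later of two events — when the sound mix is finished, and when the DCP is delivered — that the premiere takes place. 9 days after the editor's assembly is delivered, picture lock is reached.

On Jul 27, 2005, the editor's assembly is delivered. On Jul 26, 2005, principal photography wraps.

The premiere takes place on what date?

The editor's assembly is delivered: Jul 27, 2005.
Picture lock is reached: Jul 27, 2005 + 9 days = Aug 5, 2005.
The sound mix is finished: Aug 5, 2005 + 19 days = Aug 24, 2005.
Principal photography wraps: Jul 26, 2005.
Color grading is complete: Jul 26, 2005 + 30 days = Aug 25, 2005.
The DCP is delivered: Aug 25, 2005 + 6 days = Aug 31, 2005.
Both prerequisites met — the sound mix is finished (Aug 24, 2005), the DCP is delivered (Aug 31, 2005); the later is Aug 31, 2005.
The premiere takes place: Aug 31, 2005 + 20 days = Sep 20, 2005.

Sep 20, 2005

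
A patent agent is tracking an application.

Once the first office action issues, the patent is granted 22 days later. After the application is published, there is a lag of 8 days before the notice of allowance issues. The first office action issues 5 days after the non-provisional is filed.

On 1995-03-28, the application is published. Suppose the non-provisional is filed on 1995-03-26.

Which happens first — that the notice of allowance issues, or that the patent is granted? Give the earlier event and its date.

The application is published: Mar 28, 1995.
The notice of allowance issues: Mar 28, 1995 + 8 days = Apr 5, 1995.
The non-provisional is filed: Mar 26, 1995.
The first office action issues: Mar 26, 1995 + 5 days = Mar 31, 1995.
The patent is granted: Mar 31, 1995 + 22 days = Apr 22, 1995.
Comparing: the notice of allowance issues on Apr 5, 1995 vs the patent is granted on Apr 22, 1995. Earlier: the notice of allowance issues.

The notice of allowance issues — 1995-04-05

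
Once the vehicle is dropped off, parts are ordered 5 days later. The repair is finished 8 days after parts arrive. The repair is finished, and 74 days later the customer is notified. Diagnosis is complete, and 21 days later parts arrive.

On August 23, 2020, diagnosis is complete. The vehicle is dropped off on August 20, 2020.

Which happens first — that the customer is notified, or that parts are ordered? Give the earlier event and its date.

Diagnosis is complete: Aug 23, 2020.
Parts arrive: Aug 23, 2020 + 21 days = Sep 13, 2020.
The repair is finished: Sep 13, 2020 + 8 days = Sep 21, 2020.
The customer is notified: Sep 21, 2020 + 74 days = Dec 4, 2020.
The vehicle is dropped off: Aug 20, 2020.
Parts are ordered: Aug 20, 2020 + 5 days = Aug 25, 2020.
Comparing: the customer is notified on Dec 4, 2020 vs parts are ordered on Aug 25, 2020. Earlier: parts are ordered.

Parts are ordered — August 25, 2020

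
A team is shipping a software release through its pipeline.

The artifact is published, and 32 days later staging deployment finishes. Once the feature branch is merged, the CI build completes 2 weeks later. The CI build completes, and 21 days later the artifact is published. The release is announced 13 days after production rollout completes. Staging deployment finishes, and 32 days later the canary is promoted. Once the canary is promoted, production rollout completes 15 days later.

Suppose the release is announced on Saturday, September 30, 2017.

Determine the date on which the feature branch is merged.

Friday, May 26, 2017

The release is announced: Sep 30, 2017.
Production rollout completes: Sep 30, 2017 − 13 days = Sep 17, 2017.
The canary is promoted: Sep 17, 2017 − 15 days = Sep 2, 2017.
Staging deployment finishes: Sep 2, 2017 − 32 days = Aug 1, 2017.
The artifact is published: Aug 1, 2017 − 32 days = Jun 30, 2017.
The CI build completes: Jun 30, 2017 − 21 days = Jun 9, 2017.
The feature branch is merged: Jun 9, 2017 − 2 weeks = May 26, 2017.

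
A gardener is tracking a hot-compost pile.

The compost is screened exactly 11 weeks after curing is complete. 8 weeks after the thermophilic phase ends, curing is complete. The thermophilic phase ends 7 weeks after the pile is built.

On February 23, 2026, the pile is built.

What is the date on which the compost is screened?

August 24, 2026

The pile is built: Feb 23, 2026.
The thermophilic phase ends: Feb 23, 2026 + 7 weeks = Apr 13, 2026.
Curing is complete: Apr 13, 2026 + 8 weeks = Jun 8, 2026.
The compost is screened: Jun 8, 2026 + 11 weeks = Aug 24, 2026.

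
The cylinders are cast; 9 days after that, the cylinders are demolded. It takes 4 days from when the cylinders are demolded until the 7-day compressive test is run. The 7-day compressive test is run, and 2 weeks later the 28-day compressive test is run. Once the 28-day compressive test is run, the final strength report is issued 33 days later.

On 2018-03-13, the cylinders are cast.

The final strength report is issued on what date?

The cylinders are cast: Mar 13, 2018.
The cylinders are demolded: Mar 13, 2018 + 9 days = Mar 22, 2018.
The 7-day compressive test is run: Mar 22, 2018 + 4 days = Mar 26, 2018.
The 28-day compressive test is run: Mar 26, 2018 + 2 weeks = Apr 9, 2018.
The final strength report is issued: Apr 9, 2018 + 33 days = May 12, 2018.

2018-05-12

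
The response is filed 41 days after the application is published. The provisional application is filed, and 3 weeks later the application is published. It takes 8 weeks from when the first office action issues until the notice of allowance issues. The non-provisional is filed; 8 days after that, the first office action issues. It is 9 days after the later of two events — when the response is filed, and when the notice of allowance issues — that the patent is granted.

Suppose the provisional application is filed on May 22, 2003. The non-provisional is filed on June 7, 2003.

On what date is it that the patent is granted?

August 19, 2003

The provisional application is filed: May 22, 2003.
The application is published: May 22, 2003 + 3 weeks = Jun 12, 2003.
The response is filed: Jun 12, 2003 + 41 days = Jul 23, 2003.
The non-provisional is filed: Jun 7, 2003.
The first office action issues: Jun 7, 2003 + 8 days = Jun 15, 2003.
The notice of allowance issues: Jun 15, 2003 + 8 weeks = Aug 10, 2003.
Both prerequisites met — the response is filed (Jul 23, 2003), the notice of allowance issues (Aug 10, 2003); the later is Aug 10, 2003.
The patent is granted: Aug 10, 2003 + 9 days = Aug 19, 2003.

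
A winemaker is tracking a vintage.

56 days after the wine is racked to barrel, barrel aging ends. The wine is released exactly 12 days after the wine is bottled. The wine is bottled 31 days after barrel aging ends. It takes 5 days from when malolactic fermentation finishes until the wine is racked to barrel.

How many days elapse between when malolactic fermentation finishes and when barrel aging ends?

Causal path: malolactic fermentation finishes → the wine is racked to barrel → barrel aging ends.
Total delay along the path: 5 + 56 = 61 days.

61 days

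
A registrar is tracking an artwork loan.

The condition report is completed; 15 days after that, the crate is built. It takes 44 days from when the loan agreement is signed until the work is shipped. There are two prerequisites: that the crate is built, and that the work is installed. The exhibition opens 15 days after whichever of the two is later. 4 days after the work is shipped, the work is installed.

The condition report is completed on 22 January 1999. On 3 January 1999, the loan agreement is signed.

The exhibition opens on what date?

The condition report is completed: Jan 22, 1999.
The crate is built: Jan 22, 1999 + 15 days = Feb 6, 1999.
The loan agreement is signed: Jan 3, 1999.
The work is shipped: Jan 3, 1999 + 44 days = Feb 16, 1999.
The work is installed: Feb 16, 1999 + 4 days = Feb 20, 1999.
Both prerequisites met — the crate is built (Feb 6, 1999), the work is installed (Feb 20, 1999); the later is Feb 20, 1999.
The exhibition opens: Feb 20, 1999 + 15 days = Mar 7, 1999.

7 March 1999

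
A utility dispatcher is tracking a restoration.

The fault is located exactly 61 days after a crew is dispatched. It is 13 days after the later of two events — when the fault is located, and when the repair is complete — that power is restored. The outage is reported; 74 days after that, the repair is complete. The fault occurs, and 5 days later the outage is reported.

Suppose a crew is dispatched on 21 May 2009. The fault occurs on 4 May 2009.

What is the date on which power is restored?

A crew is dispatched: May 21, 2009.
The fault is located: May 21, 2009 + 61 days = Jul 21, 2009.
The fault occurs: May 4, 2009.
The outage is reported: May 4, 2009 + 5 days = May 9, 2009.
The repair is complete: May 9, 2009 + 74 days = Jul 22, 2009.
Both prerequisites met — the fault is located (Jul 21, 2009), the repair is complete (Jul 22, 2009); the later is Jul 22, 2009.
Power is restored: Jul 22, 2009 + 13 days = Aug 4, 2009.

4 August 2009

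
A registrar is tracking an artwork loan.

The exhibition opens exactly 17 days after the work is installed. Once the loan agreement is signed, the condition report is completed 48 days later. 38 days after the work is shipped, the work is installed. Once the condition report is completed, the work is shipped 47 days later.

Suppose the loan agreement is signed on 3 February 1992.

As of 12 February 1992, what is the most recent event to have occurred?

The loan agreement is signed

The loan agreement is signed: Feb 3, 1992.
The condition report is completed: Feb 3, 1992 + 48 days = Mar 22, 1992.
The work is shipped: Mar 22, 1992 + 47 days = May 8, 1992.
The work is installed: May 8, 1992 + 38 days = Jun 15, 1992.
The exhibition opens: Jun 15, 1992 + 17 days = Jul 2, 1992.
Feb 12, 1992 falls between when the loan agreement is signed (Feb 3, 1992) and when the condition report is completed (Mar 22, 1992).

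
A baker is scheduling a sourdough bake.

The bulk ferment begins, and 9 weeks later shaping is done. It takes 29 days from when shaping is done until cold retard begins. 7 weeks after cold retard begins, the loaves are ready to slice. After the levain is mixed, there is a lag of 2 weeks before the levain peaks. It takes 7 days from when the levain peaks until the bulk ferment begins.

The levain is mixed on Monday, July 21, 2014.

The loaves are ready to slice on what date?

Tuesday, December 30, 2014

The levain is mixed: Jul 21, 2014.
The levain peaks: Jul 21, 2014 + 2 weeks = Aug 4, 2014.
The bulk ferment begins: Aug 4, 2014 + 7 days = Aug 11, 2014.
Shaping is done: Aug 11, 2014 + 9 weeks = Oct 13, 2014.
Cold retard begins: Oct 13, 2014 + 29 days = Nov 11, 2014.
The loaves are ready to slice: Nov 11, 2014 + 7 weeks = Dec 30, 2014.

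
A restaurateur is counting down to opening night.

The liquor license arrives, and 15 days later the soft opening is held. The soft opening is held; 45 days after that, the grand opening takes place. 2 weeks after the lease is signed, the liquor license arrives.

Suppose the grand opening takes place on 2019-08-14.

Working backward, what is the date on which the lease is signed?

The grand opening takes place: Aug 14, 2019.
The soft opening is held: Aug 14, 2019 − 45 days = Jun 30, 2019.
The liquor license arrives: Jun 30, 2019 − 15 days = Jun 15, 2019.
The lease is signed: Jun 15, 2019 − 2 weeks = Jun 1, 2019.

2019-06-01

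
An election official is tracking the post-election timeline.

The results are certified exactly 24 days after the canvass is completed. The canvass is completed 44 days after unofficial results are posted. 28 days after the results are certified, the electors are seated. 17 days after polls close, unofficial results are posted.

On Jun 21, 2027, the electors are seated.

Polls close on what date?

The electors are seated: Jun 21, 2027.
The results are certified: Jun 21, 2027 − 28 days = May 24, 2027.
The canvass is completed: May 24, 2027 − 24 days = Apr 30, 2027.
Unofficial results are posted: Apr 30, 2027 − 44 days = Mar 17, 2027.
Polls close: Mar 17, 2027 − 17 days = Feb 28, 2027.

Feb 28, 2027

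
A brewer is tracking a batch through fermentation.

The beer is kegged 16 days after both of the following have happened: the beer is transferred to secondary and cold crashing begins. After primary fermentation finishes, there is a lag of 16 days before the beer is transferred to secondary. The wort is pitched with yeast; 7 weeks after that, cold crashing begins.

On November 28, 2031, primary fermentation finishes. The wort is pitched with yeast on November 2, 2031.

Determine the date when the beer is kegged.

Primary fermentation finishes: Nov 28, 2031.
The beer is transferred to secondary: Nov 28, 2031 + 16 days = Dec 14, 2031.
The wort is pitched with yeast: Nov 2, 2031.
Cold crashing begins: Nov 2, 2031 + 7 weeks = Dec 21, 2031.
Both prerequisites met — the beer is transferred to secondary (Dec 14, 2031), cold crashing begins (Dec 21, 2031); the later is Dec 21, 2031.
The beer is kegged: Dec 21, 2031 + 16 days = Jan 6, 2032.

January 6, 2032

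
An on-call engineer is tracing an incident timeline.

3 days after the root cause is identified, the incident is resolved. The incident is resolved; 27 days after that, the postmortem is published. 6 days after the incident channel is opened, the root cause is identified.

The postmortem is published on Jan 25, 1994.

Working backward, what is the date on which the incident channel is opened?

Dec 20, 1993

The postmortem is published: Jan 25, 1994.
The incident is resolved: Jan 25, 1994 − 27 days = Dec 29, 1993.
The root cause is identified: Dec 29, 1993 − 3 days = Dec 26, 1993.
The incident channel is opened: Dec 26, 1993 − 6 days = Dec 20, 1993.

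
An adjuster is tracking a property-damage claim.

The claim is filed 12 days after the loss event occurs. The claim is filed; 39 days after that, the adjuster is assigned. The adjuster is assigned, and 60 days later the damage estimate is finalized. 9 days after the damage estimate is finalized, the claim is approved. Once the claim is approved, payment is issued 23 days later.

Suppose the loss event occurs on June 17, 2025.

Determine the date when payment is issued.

November 7, 2025

The loss event occurs: Jun 17, 2025.
The claim is filed: Jun 17, 2025 + 12 days = Jun 29, 2025.
The adjuster is assigned: Jun 29, 2025 + 39 days = Aug 7, 2025.
The damage estimate is finalized: Aug 7, 2025 + 60 days = Oct 6, 2025.
The claim is approved: Oct 6, 2025 + 9 days = Oct 15, 2025.
Payment is issued: Oct 15, 2025 + 23 days = Nov 7, 2025.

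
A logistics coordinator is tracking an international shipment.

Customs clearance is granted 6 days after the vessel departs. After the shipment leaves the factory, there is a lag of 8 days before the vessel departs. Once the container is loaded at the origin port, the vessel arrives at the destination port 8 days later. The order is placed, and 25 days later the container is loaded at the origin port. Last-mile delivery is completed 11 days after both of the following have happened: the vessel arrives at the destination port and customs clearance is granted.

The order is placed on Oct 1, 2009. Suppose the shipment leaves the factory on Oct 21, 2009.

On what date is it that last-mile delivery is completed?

Nov 15, 2009

The order is placed: Oct 1, 2009.
The container is loaded at the origin port: Oct 1, 2009 + 25 days = Oct 26, 2009.
The vessel arrives at the destination port: Oct 26, 2009 + 8 days = Nov 3, 2009.
The shipment leaves the factory: Oct 21, 2009.
The vessel departs: Oct 21, 2009 + 8 days = Oct 29, 2009.
Customs clearance is granted: Oct 29, 2009 + 6 days = Nov 4, 2009.
Both prerequisites met — the vessel arrives at the destination port (Nov 3, 2009), customs clearance is granted (Nov 4, 2009); the later is Nov 4, 2009.
Last-mile delivery is completed: Nov 4, 2009 + 11 days = Nov 15, 2009.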